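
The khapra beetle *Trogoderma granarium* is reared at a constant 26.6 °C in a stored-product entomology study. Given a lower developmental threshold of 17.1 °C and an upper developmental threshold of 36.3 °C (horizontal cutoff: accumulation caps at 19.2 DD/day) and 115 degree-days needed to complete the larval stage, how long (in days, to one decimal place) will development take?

12.1 days

Daily accumulation = 26.6 − 17.1 = 9.5 DD/day.
Duration = 115 / 9.5 = 12.105 ≈ 12.1 days.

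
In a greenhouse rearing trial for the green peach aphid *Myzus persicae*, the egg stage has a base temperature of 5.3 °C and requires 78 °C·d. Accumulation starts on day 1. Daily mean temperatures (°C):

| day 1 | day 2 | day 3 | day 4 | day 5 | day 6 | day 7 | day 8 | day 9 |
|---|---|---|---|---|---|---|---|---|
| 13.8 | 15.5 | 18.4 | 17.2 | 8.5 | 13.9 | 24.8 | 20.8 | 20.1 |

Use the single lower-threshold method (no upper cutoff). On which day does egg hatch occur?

Daily DD above 5.3 °C: 8.5, 10.2, 13.1, 11.9, 3.2, 8.6, 19.5, 15.5, 14.8.
Cumulative: 8.5, 18.7, 31.8, 43.7, 46.9, 55.5, 75.0, 90.5, 105.3.
The total first reaches 78 DD on day 8.

day 8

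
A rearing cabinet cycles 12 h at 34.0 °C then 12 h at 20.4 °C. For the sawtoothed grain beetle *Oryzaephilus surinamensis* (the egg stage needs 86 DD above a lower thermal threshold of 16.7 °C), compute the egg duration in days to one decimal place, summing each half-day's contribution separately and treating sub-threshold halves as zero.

Day half: max(0, 34.0 − 16.7) × 0.5 = 17.3 × 0.5 = 8.65 DD.
Night half: max(0, 20.4 − 16.7) × 0.5 = 3.7 × 0.5 = 1.85 DD.
Per 24 h: 10.50 DD/day.
Duration = 86 / 10.50 = 8.190 ≈ 8.2 days.

8.2 days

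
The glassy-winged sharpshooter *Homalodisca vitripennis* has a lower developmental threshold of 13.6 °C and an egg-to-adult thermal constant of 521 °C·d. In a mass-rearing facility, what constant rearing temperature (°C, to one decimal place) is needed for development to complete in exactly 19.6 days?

Required daily accumulation = 521 / 19.6 = 26.582 DD/day.
T = T_base + 26.582 = 13.6 + 26.582 = 40.182 ≈ 40.2 °C.

40.2 °C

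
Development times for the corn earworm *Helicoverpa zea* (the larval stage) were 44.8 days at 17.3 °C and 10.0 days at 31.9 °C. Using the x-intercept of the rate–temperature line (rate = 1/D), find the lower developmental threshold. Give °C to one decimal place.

Equal thermal constants: D₁(T₁ − T_b) = D₂(T₂ − T_b).
44.8·(17.3 − T_b) = 10.0·(31.9 − T_b)
T_b = (44.8·17.3 − 10.0·31.9) / (44.8 − 10.0) = 456.04 / 34.8 = 13.105 °C ≈ 13.1 °C.

13.1 °C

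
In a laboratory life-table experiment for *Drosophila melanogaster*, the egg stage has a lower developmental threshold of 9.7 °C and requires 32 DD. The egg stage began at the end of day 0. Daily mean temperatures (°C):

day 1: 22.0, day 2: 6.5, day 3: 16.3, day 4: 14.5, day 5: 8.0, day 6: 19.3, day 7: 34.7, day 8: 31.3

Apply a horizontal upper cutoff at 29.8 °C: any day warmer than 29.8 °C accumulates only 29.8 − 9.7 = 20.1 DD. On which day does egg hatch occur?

Daily DD above 9.7 °C (capped at 20.1): 12.3, 0.0, 6.6, 4.8, 0.0, 9.6, 20.1, 20.1.
Cumulative: 12.3, 12.3, 18.9, 23.7, 23.7, 33.3, 53.4, 73.5.
The total first reaches 32 DD on day 6.

day 6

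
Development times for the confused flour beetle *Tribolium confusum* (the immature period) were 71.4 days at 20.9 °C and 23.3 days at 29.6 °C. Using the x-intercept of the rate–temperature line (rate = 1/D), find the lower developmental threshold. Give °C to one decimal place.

Equal thermal constants: D₁(T₁ − T_b) = D₂(T₂ − T_b).
71.4·(20.9 − T_b) = 23.3·(29.6 − T_b)
T_b = (71.4·20.9 − 23.3·29.6) / (71.4 − 23.3) = 802.58 / 48.1 = 16.686 °C ≈ 16.7 °C.

16.7 °C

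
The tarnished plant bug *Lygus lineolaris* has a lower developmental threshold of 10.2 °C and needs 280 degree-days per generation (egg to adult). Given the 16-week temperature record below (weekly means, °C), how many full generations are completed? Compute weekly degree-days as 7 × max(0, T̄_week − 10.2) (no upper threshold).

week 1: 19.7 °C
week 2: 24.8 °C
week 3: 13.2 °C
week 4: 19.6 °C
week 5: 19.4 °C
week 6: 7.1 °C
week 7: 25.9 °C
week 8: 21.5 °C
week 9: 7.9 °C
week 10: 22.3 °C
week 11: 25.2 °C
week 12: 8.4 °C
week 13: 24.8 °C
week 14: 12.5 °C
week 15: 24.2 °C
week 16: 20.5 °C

Weekly DD (7 × max(0, T̄ − 10.2)): 66.5, 102.2, 21.0, 65.8, 64.4, 0.0, 109.9, 79.1, 0.0, 84.7, 105.0, 0.0, 102.2, 16.1, 98.0, 72.1.
Season total = 987.0 DD.
Complete generations = ⌊987.0 / 280⌋ = 3.

3 generations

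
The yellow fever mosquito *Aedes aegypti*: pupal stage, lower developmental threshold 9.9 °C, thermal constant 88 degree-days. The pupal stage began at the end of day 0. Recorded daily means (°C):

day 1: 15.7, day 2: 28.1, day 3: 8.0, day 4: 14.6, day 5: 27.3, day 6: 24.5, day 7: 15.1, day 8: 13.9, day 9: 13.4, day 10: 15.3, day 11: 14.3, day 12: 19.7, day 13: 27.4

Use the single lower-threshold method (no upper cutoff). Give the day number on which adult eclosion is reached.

day 12

Daily DD above 9.9 °C: 5.8, 18.2, 0.0, 4.7, 17.4, 14.6, 5.2, 4.0, 3.5, 5.4, 4.4, 9.8, 17.5.
Cumulative: 5.8, 24.0, 24.0, 28.7, 46.1, 60.7, 65.9, 69.9, 73.4, 78.8, 83.2, 93.0, 110.5.
The total first reaches 88 DD on day 12.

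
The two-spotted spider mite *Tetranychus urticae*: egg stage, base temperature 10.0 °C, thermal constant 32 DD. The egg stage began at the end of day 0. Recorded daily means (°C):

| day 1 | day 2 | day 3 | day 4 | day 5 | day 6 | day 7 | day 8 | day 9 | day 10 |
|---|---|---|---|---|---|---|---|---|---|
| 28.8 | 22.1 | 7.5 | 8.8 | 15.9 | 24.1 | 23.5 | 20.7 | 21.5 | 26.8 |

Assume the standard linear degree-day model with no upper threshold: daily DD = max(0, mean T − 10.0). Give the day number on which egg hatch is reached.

Daily DD above 10.0 °C: 18.8, 12.1, 0.0, 0.0, 5.9, 14.1, 13.5, 10.7, 11.5, 16.8.
Cumulative: 18.8, 30.9, 30.9, 30.9, 36.8, 50.9, 64.4, 75.1, 86.6, 103.4.
The total first reaches 32 DD on day 5.

day 5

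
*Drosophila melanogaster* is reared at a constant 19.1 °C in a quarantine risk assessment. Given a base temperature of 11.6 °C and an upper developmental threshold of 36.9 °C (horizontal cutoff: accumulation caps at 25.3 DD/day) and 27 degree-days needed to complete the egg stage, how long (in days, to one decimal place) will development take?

Daily accumulation = 19.1 − 11.6 = 7.5 DD/day.
Duration = 27 / 7.5 = 3.600 ≈ 3.6 days.

3.6 days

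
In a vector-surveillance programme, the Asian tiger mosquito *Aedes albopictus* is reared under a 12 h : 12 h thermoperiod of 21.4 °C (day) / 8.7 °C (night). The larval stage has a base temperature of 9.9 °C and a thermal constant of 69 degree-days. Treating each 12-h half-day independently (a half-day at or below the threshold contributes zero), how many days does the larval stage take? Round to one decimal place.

12.0 days

Day half: max(0, 21.4 − 9.9) × 0.5 = 11.5 × 0.5 = 5.75 DD.
Night half: max(0, 8.7 − 9.9) × 0.5 = 0.0 × 0.5 = 0.00 DD.
Per 24 h: 5.75 DD/day.
Duration = 69 / 5.75 = 12.000 ≈ 12.0 days.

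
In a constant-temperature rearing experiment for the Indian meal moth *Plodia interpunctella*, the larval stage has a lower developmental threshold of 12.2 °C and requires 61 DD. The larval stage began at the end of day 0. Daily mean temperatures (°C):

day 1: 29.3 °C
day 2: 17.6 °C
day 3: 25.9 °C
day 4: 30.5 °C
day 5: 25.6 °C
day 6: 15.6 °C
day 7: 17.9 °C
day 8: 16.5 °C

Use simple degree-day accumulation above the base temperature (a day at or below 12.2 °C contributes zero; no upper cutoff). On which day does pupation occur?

day 5

Daily DD above 12.2 °C: 17.1, 5.4, 13.7, 18.3, 13.4, 3.4, 5.7, 4.3.
Cumulative: 17.1, 22.5, 36.2, 54.5, 67.9, 71.3, 77.0, 81.3.
The total first reaches 61 DD on day 5.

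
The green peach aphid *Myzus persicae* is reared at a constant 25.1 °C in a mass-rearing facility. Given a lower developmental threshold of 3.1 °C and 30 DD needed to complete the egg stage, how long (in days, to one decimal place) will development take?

Daily accumulation = 25.1 − 3.1 = 22.0 DD/day.
Duration = 30 / 22.0 = 1.364 ≈ 1.4 days.

1.4 days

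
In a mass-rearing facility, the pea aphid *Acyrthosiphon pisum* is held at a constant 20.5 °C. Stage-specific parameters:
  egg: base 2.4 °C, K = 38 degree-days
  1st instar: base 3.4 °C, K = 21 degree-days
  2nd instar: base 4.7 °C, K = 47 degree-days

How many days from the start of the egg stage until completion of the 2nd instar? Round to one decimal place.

egg: 38 / (20.5 − 2.4) = 38 / 18.1 = 2.099 d.
1st instar: 21 / (20.5 − 3.4) = 21 / 17.1 = 1.228 d.
2nd instar: 47 / (20.5 − 4.7) = 47 / 15.8 = 2.975 d.
Sum = 6.302 ≈ 6.3 days.

6.3 days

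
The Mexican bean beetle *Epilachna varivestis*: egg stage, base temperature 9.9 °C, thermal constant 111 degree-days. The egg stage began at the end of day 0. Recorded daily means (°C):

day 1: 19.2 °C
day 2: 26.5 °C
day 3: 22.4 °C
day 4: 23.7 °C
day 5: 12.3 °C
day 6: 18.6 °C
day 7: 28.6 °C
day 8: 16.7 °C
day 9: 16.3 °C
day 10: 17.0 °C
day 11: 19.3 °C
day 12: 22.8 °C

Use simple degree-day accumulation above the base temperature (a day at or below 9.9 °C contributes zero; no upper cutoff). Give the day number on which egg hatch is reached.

day 11

Daily DD above 9.9 °C: 9.3, 16.6, 12.5, 13.8, 2.4, 8.7, 18.7, 6.8, 6.4, 7.1, 9.4, 12.9.
Cumulative: 9.3, 25.9, 38.4, 52.2, 54.6, 63.3, 82.0, 88.8, 95.2, 102.3, 111.7, 124.6.
The total first reaches 111 DD on day 11.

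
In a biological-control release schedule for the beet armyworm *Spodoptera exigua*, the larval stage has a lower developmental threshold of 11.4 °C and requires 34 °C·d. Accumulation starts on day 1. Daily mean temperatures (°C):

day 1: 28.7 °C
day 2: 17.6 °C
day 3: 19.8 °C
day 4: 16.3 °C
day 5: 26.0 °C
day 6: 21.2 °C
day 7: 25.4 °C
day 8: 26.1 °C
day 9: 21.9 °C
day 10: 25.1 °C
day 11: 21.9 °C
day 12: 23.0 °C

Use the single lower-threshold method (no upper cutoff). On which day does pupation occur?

Daily DD above 11.4 °C: 17.3, 6.2, 8.4, 4.9, 14.6, 9.8, 14.0, 14.7, 10.5, 13.7, 10.5, 11.6.
Cumulative: 17.3, 23.5, 31.9, 36.8, 51.4, 61.2, 75.2, 89.9, 100.4, 114.1, 124.6, 136.2.
The total first reaches 34 DD on day 4.

day 4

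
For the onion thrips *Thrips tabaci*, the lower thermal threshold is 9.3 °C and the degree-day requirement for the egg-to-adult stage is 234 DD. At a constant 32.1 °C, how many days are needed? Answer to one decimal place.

Daily accumulation = 32.1 − 9.3 = 22.8 DD/day.
Duration = 234 / 22.8 = 10.263 ≈ 10.3 days.

10.3 days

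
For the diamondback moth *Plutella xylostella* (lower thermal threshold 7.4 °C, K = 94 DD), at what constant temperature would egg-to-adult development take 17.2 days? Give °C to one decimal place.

12.9 °C

Required daily accumulation = 94 / 17.2 = 5.465 DD/day.
T = T_base + 5.465 = 7.4 + 5.465 = 12.865 ≈ 12.9 °C.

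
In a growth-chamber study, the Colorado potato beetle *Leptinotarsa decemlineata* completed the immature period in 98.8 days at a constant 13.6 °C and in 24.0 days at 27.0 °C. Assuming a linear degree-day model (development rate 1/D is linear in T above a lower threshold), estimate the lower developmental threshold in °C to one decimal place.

Under the model K = D·(T − T_b), so D₁·(T₁ − T_b) = D₂·(T₂ − T_b).
98.8·(13.6 − T_b) = 24.0·(27.0 − T_b)
T_b = (98.8·13.6 − 24.0·27.0) / (98.8 − 24.0) = 695.68 / 74.8 = 9.301 °C ≈ 9.3 °C.

9.3 °C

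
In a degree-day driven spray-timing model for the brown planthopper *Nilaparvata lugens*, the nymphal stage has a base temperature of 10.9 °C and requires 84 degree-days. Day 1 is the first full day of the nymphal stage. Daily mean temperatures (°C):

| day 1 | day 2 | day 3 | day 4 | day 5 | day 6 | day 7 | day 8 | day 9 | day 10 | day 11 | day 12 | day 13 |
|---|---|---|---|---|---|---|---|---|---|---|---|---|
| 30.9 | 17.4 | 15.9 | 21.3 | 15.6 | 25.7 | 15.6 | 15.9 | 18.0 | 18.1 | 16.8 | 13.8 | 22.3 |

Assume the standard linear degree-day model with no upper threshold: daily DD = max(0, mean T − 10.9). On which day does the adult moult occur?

Daily DD above 10.9 °C: 20.0, 6.5, 5.0, 10.4, 4.7, 14.8, 4.7, 5.0, 7.1, 7.2, 5.9, 2.9, 11.4.
Cumulative: 20.0, 26.5, 31.5, 41.9, 46.6, 61.4, 66.1, 71.1, 78.2, 85.4, 91.3, 94.2, 105.6.
The total first reaches 84 DD on day 10.

day 10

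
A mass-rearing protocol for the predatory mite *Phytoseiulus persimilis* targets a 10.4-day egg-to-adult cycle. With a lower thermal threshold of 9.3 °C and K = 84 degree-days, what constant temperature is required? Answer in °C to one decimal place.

Required daily accumulation = 84 / 10.4 = 8.077 DD/day.
T = T_base + 8.077 = 9.3 + 8.077 = 17.377 ≈ 17.4 °C.

17.4 °C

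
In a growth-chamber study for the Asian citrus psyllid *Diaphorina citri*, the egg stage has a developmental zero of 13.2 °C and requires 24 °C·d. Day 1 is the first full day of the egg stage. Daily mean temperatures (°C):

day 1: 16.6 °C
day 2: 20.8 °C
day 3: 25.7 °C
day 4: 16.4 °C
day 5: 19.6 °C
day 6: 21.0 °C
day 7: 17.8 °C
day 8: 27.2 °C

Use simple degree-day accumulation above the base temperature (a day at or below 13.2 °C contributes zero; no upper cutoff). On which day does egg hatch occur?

Daily DD above 13.2 °C: 3.4, 7.6, 12.5, 3.2, 6.4, 7.8, 4.6, 14.0.
Cumulative: 3.4, 11.0, 23.5, 26.7, 33.1, 40.9, 45.5, 59.5.
The total first reaches 24 DD on day 4.

day 4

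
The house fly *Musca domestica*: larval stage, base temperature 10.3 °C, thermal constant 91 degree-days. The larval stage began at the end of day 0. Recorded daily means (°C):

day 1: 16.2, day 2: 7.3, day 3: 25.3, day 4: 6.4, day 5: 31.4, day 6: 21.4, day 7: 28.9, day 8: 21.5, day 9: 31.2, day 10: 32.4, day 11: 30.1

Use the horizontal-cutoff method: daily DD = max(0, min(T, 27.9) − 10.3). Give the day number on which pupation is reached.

day 9

Daily DD above 10.3 °C (capped at 17.6): 5.9, 0.0, 15.0, 0.0, 17.6, 11.1, 17.6, 11.2, 17.6, 17.6, 17.6.
Cumulative: 5.9, 5.9, 20.9, 20.9, 38.5, 49.6, 67.2, 78.4, 96.0, 113.6, 131.2.
The total first reaches 91 DD on day 9.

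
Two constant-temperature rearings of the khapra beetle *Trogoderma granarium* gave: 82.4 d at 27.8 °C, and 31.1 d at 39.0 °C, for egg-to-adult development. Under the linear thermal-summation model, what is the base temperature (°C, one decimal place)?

21.0 °C

Equal thermal constants: D₁(T₁ − T_b) = D₂(T₂ − T_b).
82.4·(27.8 − T_b) = 31.1·(39.0 − T_b)
T_b = (82.4·27.8 − 31.1·39.0) / (82.4 − 31.1) = 1077.82 / 51.3 = 21.010 °C ≈ 21.0 °C.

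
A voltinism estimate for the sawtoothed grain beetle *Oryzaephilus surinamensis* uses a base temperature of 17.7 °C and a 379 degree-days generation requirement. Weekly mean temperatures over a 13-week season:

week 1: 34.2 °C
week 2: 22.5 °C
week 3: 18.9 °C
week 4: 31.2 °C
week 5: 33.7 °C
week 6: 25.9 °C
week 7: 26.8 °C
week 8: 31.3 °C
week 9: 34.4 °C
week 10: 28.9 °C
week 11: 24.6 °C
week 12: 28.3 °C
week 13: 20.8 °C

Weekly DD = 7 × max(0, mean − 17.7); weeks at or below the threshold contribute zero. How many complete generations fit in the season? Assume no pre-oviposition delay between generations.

2 generations

Weekly DD (7 × max(0, T̄ − 17.7)): 115.5, 33.6, 8.4, 94.5, 112.0, 57.4, 63.7, 95.2, 116.9, 78.4, 48.3, 74.2, 21.7.
Season total = 919.8 DD.
Complete generations = ⌊919.8 / 379⌋ = 2.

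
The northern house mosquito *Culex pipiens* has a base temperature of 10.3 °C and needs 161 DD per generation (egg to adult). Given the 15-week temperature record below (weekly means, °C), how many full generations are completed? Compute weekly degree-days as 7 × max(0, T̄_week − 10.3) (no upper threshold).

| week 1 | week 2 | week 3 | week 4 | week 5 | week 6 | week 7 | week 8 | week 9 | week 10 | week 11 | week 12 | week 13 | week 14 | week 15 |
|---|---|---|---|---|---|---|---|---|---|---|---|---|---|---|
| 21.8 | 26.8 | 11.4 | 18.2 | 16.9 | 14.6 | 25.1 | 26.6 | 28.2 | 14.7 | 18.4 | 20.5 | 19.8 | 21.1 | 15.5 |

Weekly DD (7 × max(0, T̄ − 10.3)): 80.5, 115.5, 7.7, 55.3, 46.2, 30.1, 103.6, 114.1, 125.3, 30.8, 56.7, 71.4, 66.5, 75.6, 36.4.
Season total = 1015.7 DD.
Complete generations = ⌊1015.7 / 161⌋ = 6.

6 generations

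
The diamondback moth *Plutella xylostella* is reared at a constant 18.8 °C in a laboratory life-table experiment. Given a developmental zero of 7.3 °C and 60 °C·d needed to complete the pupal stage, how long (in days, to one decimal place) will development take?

5.2 days

Daily accumulation = 18.8 − 7.3 = 11.5 DD/day.
Duration = 60 / 11.5 = 5.217 ≈ 5.2 days.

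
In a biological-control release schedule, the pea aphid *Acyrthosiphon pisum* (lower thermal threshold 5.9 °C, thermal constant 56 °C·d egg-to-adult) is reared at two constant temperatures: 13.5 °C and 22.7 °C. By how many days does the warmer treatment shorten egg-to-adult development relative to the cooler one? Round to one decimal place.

At 13.5 °C: 56 / (13.5 − 5.9) = 56 / 7.6 = 7.368 d.
At 22.7 °C: 56 / (22.7 − 5.9) = 56 / 16.8 = 3.333 d.
Difference = |7.368 − 3.333| = 4.035 ≈ 4.0 days.

4.0 days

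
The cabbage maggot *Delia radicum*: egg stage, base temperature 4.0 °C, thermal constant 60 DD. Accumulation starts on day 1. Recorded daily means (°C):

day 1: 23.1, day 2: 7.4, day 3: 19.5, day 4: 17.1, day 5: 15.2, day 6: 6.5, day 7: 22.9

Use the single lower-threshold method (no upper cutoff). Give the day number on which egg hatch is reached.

day 5

Daily DD above 4.0 °C: 19.1, 3.4, 15.5, 13.1, 11.2, 2.5, 18.9.
Cumulative: 19.1, 22.5, 38.0, 51.1, 62.3, 64.8, 83.7.
The total first reaches 60 DD on day 5.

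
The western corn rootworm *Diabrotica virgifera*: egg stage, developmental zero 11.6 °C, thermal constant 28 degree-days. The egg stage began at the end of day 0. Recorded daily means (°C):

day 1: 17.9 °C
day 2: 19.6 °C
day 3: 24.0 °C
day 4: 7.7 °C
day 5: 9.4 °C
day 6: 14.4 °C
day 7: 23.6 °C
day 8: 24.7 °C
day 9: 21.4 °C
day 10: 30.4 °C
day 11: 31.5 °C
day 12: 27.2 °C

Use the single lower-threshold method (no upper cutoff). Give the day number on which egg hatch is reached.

Daily DD above 11.6 °C: 6.3, 8.0, 12.4, 0.0, 0.0, 2.8, 12.0, 13.1, 9.8, 18.8, 19.9, 15.6.
Cumulative: 6.3, 14.3, 26.7, 26.7, 26.7, 29.5, 41.5, 54.6, 64.4, 83.2, 103.1, 118.7.
The total first reaches 28 DD on day 6.

day 6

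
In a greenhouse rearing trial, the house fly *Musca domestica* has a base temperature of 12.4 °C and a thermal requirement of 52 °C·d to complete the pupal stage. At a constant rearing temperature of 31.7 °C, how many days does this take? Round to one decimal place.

Daily accumulation = 31.7 − 12.4 = 19.3 DD/day.
Duration = 52 / 19.3 = 2.694 ≈ 2.7 days.

2.7 days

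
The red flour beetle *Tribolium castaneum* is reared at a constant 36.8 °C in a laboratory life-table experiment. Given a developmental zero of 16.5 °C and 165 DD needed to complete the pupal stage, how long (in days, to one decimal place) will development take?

Daily accumulation = 36.8 − 16.5 = 20.3 DD/day.
Duration = 165 / 20.3 = 8.128 ≈ 8.1 days.

8.1 days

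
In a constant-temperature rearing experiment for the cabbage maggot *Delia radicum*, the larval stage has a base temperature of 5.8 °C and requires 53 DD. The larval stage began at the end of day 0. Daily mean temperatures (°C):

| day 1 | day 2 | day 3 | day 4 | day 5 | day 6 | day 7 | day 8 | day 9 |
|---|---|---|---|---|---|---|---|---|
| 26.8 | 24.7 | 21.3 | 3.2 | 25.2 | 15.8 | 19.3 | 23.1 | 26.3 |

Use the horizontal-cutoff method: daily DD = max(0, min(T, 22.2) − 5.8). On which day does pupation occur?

day 5

Daily DD above 5.8 °C (capped at 16.4): 16.4, 16.4, 15.5, 0.0, 16.4, 10.0, 13.5, 16.4, 16.4.
Cumulative: 16.4, 32.8, 48.3, 48.3, 64.7, 74.7, 88.2, 104.6, 121.0.
The total first reaches 53 DD on day 5.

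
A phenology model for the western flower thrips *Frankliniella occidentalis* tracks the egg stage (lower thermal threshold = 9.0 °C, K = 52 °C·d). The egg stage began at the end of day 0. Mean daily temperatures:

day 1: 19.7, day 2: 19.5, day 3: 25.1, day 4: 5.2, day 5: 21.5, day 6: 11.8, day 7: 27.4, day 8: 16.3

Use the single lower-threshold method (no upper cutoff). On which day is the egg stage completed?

Daily DD above 9.0 °C: 10.7, 10.5, 16.1, 0.0, 12.5, 2.8, 18.4, 7.3.
Cumulative: 10.7, 21.2, 37.3, 37.3, 49.8, 52.6, 71.0, 78.3.
The total first reaches 52 DD on day 6.

day 6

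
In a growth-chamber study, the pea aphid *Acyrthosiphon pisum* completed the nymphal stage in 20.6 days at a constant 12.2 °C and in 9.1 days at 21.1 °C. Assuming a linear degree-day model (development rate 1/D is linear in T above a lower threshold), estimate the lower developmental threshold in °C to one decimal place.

5.2 °C

Linear rate model ⇒ the product D·(T − T_b) is constant across temperatures.
20.6·(12.2 − T_b) = 9.1·(21.1 − T_b)
T_b = (20.6·12.2 − 9.1·21.1) / (20.6 − 9.1) = 59.31 / 11.5 = 5.157 °C ≈ 5.2 °C.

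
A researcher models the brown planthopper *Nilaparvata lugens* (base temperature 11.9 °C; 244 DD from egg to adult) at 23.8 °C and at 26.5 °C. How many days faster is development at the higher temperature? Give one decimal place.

At 23.8 °C: 244 / (23.8 − 11.9) = 244 / 11.9 = 20.504 d.
At 26.5 °C: 244 / (26.5 − 11.9) = 244 / 14.6 = 16.712 d.
Difference = |20.504 − 16.712| = 3.792 ≈ 3.8 days.

3.8 days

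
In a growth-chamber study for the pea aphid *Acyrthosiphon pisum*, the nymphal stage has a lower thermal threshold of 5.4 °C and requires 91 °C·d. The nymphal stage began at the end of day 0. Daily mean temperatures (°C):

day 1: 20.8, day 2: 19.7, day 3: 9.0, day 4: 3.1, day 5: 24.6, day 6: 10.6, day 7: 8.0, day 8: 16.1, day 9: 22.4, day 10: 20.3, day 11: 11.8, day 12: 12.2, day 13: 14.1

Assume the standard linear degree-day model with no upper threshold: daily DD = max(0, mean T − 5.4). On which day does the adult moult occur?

day 10

Daily DD above 5.4 °C: 15.4, 14.3, 3.6, 0.0, 19.2, 5.2, 2.6, 10.7, 17.0, 14.9, 6.4, 6.8, 8.7.
Cumulative: 15.4, 29.7, 33.3, 33.3, 52.5, 57.7, 60.3, 71.0, 88.0, 102.9, 109.3, 116.1, 124.8.
The total first reaches 91 DD on day 10.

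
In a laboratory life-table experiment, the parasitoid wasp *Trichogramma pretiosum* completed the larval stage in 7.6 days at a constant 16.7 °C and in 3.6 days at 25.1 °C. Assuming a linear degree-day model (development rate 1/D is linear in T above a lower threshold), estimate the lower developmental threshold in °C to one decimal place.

9.1 °C

Under the model K = D·(T − T_b), so D₁·(T₁ − T_b) = D₂·(T₂ − T_b).
7.6·(16.7 − T_b) = 3.6·(25.1 − T_b)
T_b = (7.6·16.7 − 3.6·25.1) / (7.6 − 3.6) = 36.56 / 4.0 = 9.140 °C ≈ 9.1 °C.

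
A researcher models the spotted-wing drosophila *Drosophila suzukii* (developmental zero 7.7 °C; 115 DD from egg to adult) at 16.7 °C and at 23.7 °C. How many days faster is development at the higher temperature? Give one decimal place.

5.6 days

At 16.7 °C: 115 / (16.7 − 7.7) = 115 / 9.0 = 12.778 d.
At 23.7 °C: 115 / (23.7 − 7.7) = 115 / 16.0 = 7.188 d.
Difference = |12.778 − 7.188| = 5.590 ≈ 5.6 days.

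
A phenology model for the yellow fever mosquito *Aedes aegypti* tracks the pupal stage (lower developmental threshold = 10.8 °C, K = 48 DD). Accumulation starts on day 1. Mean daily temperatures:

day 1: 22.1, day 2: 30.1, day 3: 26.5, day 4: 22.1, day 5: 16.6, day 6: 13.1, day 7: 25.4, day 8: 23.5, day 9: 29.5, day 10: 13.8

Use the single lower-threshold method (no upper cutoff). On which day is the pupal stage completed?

day 4

Daily DD above 10.8 °C: 11.3, 19.3, 15.7, 11.3, 5.8, 2.3, 14.6, 12.7, 18.7, 3.0.
Cumulative: 11.3, 30.6, 46.3, 57.6, 63.4, 65.7, 80.3, 93.0, 111.7, 114.7.
The total first reaches 48 DD on day 4.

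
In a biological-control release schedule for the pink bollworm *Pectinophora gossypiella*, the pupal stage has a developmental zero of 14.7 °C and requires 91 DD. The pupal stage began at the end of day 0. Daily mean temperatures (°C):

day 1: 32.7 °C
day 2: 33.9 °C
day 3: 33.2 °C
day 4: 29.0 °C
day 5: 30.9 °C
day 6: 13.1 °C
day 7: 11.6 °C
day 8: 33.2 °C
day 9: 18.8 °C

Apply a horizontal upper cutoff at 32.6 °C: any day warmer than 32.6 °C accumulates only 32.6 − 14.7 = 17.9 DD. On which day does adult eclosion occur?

day 8

Daily DD above 14.7 °C (capped at 17.9): 17.9, 17.9, 17.9, 14.3, 16.2, 0.0, 0.0, 17.9, 4.1.
Cumulative: 17.9, 35.8, 53.7, 68.0, 84.2, 84.2, 84.2, 102.1, 106.2.
The total first reaches 91 DD on day 8.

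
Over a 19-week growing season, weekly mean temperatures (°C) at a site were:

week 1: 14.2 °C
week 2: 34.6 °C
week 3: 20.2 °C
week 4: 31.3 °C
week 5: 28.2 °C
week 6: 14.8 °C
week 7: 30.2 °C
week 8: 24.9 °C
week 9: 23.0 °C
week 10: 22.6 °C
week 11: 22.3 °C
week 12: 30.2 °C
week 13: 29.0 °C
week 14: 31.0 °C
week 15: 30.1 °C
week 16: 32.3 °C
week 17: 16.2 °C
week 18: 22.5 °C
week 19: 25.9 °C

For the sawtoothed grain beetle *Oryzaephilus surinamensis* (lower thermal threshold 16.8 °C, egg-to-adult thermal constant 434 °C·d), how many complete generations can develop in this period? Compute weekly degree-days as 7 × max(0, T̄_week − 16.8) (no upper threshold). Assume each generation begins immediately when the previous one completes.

Weekly DD (7 × max(0, T̄ − 16.8)): 0.0, 124.6, 23.8, 101.5, 79.8, 0.0, 93.8, 56.7, 43.4, 40.6, 38.5, 93.8, 85.4, 99.4, 93.1, 108.5, 0.0, 39.9, 63.7.
Season total = 1186.5 DD.
Complete generations = ⌊1186.5 / 434⌋ = 2.

2 generations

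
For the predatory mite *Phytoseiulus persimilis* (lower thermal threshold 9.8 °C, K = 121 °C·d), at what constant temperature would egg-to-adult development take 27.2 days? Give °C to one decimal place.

Required daily accumulation = 121 / 27.2 = 4.449 DD/day.
T = T_base + 4.449 = 9.8 + 4.449 = 14.249 ≈ 14.2 °C.

14.2 °C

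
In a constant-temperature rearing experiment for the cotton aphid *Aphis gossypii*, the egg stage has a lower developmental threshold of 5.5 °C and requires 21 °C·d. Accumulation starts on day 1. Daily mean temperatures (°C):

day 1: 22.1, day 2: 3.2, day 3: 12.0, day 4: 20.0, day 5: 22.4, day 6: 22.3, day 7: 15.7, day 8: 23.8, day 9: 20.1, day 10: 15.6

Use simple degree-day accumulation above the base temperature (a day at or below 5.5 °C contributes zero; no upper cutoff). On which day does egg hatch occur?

Daily DD above 5.5 °C: 16.6, 0.0, 6.5, 14.5, 16.9, 16.8, 10.2, 18.3, 14.6, 10.1.
Cumulative: 16.6, 16.6, 23.1, 37.6, 54.5, 71.3, 81.5, 99.8, 114.4, 124.5.
The total first reaches 21 DD on day 3.

day 3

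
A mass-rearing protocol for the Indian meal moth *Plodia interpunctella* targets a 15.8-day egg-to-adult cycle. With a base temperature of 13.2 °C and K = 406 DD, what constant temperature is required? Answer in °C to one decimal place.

38.9 °C

Required daily accumulation = 406 / 15.8 = 25.696 DD/day.
T = T_base + 25.696 = 13.2 + 25.696 = 38.896 ≈ 38.9 °C.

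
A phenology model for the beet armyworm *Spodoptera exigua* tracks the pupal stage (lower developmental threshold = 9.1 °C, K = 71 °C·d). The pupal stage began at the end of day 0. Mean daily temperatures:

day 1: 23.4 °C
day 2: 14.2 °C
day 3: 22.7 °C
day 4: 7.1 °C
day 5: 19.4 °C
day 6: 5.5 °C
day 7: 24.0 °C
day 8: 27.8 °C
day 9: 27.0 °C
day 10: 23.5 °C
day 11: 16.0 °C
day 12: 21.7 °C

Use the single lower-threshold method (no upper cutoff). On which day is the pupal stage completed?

day 8

Daily DD above 9.1 °C: 14.3, 5.1, 13.6, 0.0, 10.3, 0.0, 14.9, 18.7, 17.9, 14.4, 6.9, 12.6.
Cumulative: 14.3, 19.4, 33.0, 33.0, 43.3, 43.3, 58.2, 76.9, 94.8, 109.2, 116.1, 128.7.
The total first reaches 71 DD on day 8.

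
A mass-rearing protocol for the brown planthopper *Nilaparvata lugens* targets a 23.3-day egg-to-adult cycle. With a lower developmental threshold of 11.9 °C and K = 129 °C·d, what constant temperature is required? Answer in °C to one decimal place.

Required daily accumulation = 129 / 23.3 = 5.536 DD/day.
T = T_base + 5.536 = 11.9 + 5.536 = 17.436 ≈ 17.4 °C.

17.4 °C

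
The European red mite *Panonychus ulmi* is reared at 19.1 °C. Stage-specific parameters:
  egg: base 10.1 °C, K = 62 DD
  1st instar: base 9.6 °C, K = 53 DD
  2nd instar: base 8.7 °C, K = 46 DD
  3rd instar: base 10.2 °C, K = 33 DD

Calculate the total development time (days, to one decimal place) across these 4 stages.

20.6 days

egg: 62 / (19.1 − 10.1) = 62 / 9.0 = 6.889 d.
1st instar: 53 / (19.1 − 9.6) = 53 / 9.5 = 5.579 d.
2nd instar: 46 / (19.1 − 8.7) = 46 / 10.4 = 4.423 d.
3rd instar: 33 / (19.1 − 10.2) = 33 / 8.9 = 3.708 d.
Sum = 20.599 ≈ 20.6 days.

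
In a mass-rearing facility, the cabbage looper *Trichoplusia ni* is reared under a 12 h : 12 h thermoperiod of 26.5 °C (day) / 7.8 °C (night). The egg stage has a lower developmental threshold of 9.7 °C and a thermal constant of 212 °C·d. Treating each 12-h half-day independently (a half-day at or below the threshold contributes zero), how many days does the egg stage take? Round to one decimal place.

Day half: max(0, 26.5 − 9.7) × 0.5 = 16.8 × 0.5 = 8.40 DD.
Night half: max(0, 7.8 − 9.7) × 0.5 = 0.0 × 0.5 = 0.00 DD.
Per 24 h: 8.40 DD/day.
Duration = 212 / 8.40 = 25.238 ≈ 25.2 days.

25.2 days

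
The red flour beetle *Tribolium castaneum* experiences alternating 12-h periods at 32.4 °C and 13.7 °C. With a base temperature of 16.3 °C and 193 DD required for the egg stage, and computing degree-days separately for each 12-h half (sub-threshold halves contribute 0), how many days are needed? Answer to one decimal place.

Day half: max(0, 32.4 − 16.3) × 0.5 = 16.1 × 0.5 = 8.05 DD.
Night half: max(0, 13.7 − 16.3) × 0.5 = 0.0 × 0.5 = 0.00 DD.
Per 24 h: 8.05 DD/day.
Duration = 193 / 8.05 = 23.975 ≈ 24.0 days.

24.0 days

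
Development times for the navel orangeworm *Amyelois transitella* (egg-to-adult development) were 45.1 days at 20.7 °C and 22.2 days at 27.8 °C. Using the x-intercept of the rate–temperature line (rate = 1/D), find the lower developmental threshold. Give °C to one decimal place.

13.8 °C

Linear rate model ⇒ the product D·(T − T_b) is constant across temperatures.
45.1·(20.7 − T_b) = 22.2·(27.8 − T_b)
T_b = (45.1·20.7 − 22.2·27.8) / (45.1 − 22.2) = 316.41 / 22.9 = 13.817 °C ≈ 13.8 °C.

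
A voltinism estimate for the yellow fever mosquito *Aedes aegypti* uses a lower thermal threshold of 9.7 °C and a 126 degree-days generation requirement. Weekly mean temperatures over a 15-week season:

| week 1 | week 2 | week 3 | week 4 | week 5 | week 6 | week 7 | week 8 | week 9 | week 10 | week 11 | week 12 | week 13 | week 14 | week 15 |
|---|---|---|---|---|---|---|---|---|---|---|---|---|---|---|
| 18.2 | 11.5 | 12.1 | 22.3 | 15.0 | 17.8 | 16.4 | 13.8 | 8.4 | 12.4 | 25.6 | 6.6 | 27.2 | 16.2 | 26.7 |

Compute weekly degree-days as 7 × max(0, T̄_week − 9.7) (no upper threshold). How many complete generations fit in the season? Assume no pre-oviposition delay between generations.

6 generations

Weekly DD (7 × max(0, T̄ − 9.7)): 59.5, 12.6, 16.8, 88.2, 37.1, 56.7, 46.9, 28.7, 0.0, 18.9, 111.3, 0.0, 122.5, 45.5, 119.0.
Season total = 763.7 DD.
Complete generations = ⌊763.7 / 126⌋ = 6.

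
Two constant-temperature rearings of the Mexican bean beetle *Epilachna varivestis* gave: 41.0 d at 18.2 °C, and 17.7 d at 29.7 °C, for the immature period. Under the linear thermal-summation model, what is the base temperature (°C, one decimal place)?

9.5 °C

Linear rate model ⇒ the product D·(T − T_b) is constant across temperatures.
41.0·(18.2 − T_b) = 17.7·(29.7 − T_b)
T_b = (41.0·18.2 − 17.7·29.7) / (41.0 − 17.7) = 220.51 / 23.3 = 9.464 °C ≈ 9.5 °C.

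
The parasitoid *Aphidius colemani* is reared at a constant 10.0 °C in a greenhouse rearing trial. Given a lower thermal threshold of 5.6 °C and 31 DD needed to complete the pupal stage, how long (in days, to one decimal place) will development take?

7.0 days

Daily accumulation = 10.0 − 5.6 = 4.4 DD/day.
Duration = 31 / 4.4 = 7.045 ≈ 7.0 days.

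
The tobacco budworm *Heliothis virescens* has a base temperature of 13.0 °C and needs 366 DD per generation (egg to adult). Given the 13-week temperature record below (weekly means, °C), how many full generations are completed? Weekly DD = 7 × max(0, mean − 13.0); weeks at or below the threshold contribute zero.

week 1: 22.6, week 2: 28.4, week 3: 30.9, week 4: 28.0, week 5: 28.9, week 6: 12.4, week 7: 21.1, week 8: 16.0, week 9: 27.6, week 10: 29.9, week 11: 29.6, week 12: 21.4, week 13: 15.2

Weekly DD (7 × max(0, T̄ − 13.0)): 67.2, 107.8, 125.3, 105.0, 111.3, 0.0, 56.7, 21.0, 102.2, 118.3, 116.2, 58.8, 15.4.
Season total = 1005.2 DD.
Complete generations = ⌊1005.2 / 366⌋ = 2.

2 generations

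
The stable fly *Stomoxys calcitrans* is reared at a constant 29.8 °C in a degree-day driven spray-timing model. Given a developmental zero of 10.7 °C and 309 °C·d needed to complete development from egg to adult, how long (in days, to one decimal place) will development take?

16.2 days

Daily accumulation = 29.8 − 10.7 = 19.1 DD/day.
Duration = 309 / 19.1 = 16.178 ≈ 16.2 days.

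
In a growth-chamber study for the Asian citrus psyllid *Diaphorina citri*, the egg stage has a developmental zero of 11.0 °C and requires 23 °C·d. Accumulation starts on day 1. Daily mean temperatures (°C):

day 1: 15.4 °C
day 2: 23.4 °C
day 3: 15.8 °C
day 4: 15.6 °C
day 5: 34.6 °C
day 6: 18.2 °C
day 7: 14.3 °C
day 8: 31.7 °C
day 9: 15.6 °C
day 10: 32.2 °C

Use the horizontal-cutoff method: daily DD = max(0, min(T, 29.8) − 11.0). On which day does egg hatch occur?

Daily DD above 11.0 °C (capped at 18.8): 4.4, 12.4, 4.8, 4.6, 18.8, 7.2, 3.3, 18.8, 4.6, 18.8.
Cumulative: 4.4, 16.8, 21.6, 26.2, 45.0, 52.2, 55.5, 74.3, 78.9, 97.7.
The total first reaches 23 DD on day 4.

day 4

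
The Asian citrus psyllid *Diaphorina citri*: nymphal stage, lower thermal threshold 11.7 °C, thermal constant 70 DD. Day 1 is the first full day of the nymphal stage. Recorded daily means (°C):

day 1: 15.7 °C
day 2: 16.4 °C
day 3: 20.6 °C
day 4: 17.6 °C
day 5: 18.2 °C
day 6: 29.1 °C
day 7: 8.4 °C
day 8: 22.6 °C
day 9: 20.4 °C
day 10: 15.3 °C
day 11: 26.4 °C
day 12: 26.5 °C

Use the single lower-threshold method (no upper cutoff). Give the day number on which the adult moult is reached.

Daily DD above 11.7 °C: 4.0, 4.7, 8.9, 5.9, 6.5, 17.4, 0.0, 10.9, 8.7, 3.6, 14.7, 14.8.
Cumulative: 4.0, 8.7, 17.6, 23.5, 30.0, 47.4, 47.4, 58.3, 67.0, 70.6, 85.3, 100.1.
The total first reaches 70 DD on day 10.

day 10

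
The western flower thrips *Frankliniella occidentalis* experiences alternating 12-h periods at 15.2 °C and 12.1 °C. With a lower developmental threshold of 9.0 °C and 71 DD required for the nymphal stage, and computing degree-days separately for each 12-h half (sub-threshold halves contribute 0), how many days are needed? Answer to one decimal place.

Day half: max(0, 15.2 − 9.0) × 0.5 = 6.2 × 0.5 = 3.10 DD.
Night half: max(0, 12.1 − 9.0) × 0.5 = 3.1 × 0.5 = 1.55 DD.
Per 24 h: 4.65 DD/day.
Duration = 71 / 4.65 = 15.269 ≈ 15.3 days.

15.3 days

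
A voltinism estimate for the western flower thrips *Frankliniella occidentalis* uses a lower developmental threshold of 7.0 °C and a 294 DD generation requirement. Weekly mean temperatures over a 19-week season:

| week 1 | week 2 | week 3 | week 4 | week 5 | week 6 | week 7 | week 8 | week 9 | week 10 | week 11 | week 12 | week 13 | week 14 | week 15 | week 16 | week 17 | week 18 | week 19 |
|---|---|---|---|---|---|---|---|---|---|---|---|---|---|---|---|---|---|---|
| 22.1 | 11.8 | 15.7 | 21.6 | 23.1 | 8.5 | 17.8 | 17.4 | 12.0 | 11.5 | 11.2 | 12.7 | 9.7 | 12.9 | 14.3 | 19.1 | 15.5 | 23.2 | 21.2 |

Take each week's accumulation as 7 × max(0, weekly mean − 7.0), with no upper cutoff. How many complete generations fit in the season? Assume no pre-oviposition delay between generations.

Weekly DD (7 × max(0, T̄ − 7.0)): 105.7, 33.6, 60.9, 102.2, 112.7, 10.5, 75.6, 72.8, 35.0, 31.5, 29.4, 39.9, 18.9, 41.3, 51.1, 84.7, 59.5, 113.4, 99.4.
Season total = 1178.1 DD.
Complete generations = ⌊1178.1 / 294⌋ = 4.

4 generations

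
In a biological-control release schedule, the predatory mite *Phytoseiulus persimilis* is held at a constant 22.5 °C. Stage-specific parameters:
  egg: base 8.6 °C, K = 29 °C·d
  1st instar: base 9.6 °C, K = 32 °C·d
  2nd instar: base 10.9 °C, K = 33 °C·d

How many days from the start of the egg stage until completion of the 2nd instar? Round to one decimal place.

7.4 days

egg: 29 / (22.5 − 8.6) = 29 / 13.9 = 2.086 d.
1st instar: 32 / (22.5 − 9.6) = 32 / 12.9 = 2.481 d.
2nd instar: 33 / (22.5 − 10.9) = 33 / 11.6 = 2.845 d.
Sum = 7.412 ≈ 7.4 days.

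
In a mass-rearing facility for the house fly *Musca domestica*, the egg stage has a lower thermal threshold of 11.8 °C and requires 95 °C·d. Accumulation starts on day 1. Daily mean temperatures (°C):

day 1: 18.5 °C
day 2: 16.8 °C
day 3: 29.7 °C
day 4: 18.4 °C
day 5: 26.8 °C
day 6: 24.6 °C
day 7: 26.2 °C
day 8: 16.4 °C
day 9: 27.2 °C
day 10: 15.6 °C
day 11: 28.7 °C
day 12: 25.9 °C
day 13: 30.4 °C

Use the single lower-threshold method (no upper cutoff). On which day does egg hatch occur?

day 9

Daily DD above 11.8 °C: 6.7, 5.0, 17.9, 6.6, 15.0, 12.8, 14.4, 4.6, 15.4, 3.8, 16.9, 14.1, 18.6.
Cumulative: 6.7, 11.7, 29.6, 36.2, 51.2, 64.0, 78.4, 83.0, 98.4, 102.2, 119.1, 133.2, 151.8.
The total first reaches 95 DD on day 9.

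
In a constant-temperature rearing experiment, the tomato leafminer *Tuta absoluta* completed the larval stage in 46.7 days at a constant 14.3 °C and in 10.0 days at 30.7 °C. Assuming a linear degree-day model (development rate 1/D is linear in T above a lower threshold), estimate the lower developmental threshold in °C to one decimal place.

Under the model K = D·(T − T_b), so D₁·(T₁ − T_b) = D₂·(T₂ − T_b).
46.7·(14.3 − T_b) = 10.0·(30.7 − T_b)
T_b = (46.7·14.3 − 10.0·30.7) / (46.7 − 10.0) = 360.81 / 36.7 = 9.831 °C ≈ 9.8 °C.

9.8 °C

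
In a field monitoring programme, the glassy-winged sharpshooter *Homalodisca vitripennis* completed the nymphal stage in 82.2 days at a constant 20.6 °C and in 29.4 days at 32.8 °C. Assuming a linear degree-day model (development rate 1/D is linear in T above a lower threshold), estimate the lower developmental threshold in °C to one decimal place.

Linear rate model ⇒ the product D·(T − T_b) is constant across temperatures.
82.2·(20.6 − T_b) = 29.4·(32.8 − T_b)
T_b = (82.2·20.6 − 29.4·32.8) / (82.2 − 29.4) = 729.00 / 52.8 = 13.807 °C ≈ 13.8 °C.

13.8 °C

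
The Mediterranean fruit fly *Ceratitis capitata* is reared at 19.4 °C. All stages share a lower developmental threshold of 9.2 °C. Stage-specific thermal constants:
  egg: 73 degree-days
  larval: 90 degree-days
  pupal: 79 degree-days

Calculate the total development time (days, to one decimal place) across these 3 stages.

23.7 days

Daily accumulation at 19.4 °C = 19.4 − 9.2 = 10.2 DD/day.
Total K = 73 + 90 + 79 = 242 DD.
Total duration = 242 / 10.2 = 23.725 ≈ 23.7 days.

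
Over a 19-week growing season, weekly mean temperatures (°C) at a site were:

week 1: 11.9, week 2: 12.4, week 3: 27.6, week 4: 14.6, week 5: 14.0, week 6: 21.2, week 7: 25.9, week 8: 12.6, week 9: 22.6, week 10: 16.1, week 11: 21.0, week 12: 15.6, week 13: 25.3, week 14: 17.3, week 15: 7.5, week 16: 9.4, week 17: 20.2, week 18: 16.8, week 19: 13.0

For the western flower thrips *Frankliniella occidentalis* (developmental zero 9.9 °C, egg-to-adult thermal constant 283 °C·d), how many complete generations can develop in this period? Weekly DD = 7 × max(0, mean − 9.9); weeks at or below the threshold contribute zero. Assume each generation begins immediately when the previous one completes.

3 generations

Weekly DD (7 × max(0, T̄ − 9.9)): 14.0, 17.5, 123.9, 32.9, 28.7, 79.1, 112.0, 18.9, 88.9, 43.4, 77.7, 39.9, 107.8, 51.8, 0.0, 0.0, 72.1, 48.3, 21.7.
Season total = 978.6 DD.
Complete generations = ⌊978.6 / 283⌋ = 3.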